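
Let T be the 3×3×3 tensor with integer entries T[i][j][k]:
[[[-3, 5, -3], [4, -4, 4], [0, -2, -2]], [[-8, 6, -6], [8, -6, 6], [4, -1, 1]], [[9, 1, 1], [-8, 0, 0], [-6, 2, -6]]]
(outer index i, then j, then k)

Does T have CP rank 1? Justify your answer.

No

The mode-1 unfolding of T (rows indexed by i, columns by (j,k) = (0,0), (0,1), (0,2), (1,0), (1,1), (1,2), (2,0), (2,1), (2,2)) is [[-3, 5, -3, 4, -4, 4, 0, -2, -2], [-8, 6, -6, 8, -6, 6, 4, -1, 1], [9, 1, 1, -8, 0, 0, -6, 2, -6]].
There the 3×3 minor on rows i ∈ {0, 1, 2}, columns (j,k) ∈ {(0,0), (0,1), (0,2)} is det [[-3, 5, -3], [-8, 6, -6], [9, 1, 1]] = -80 ≠ 0, so this unfolding has rank ≥ 3; CP rank is at least every unfolding rank, so rank(T) ≥ 3.
In particular rank(T) ≥ 3 > 1, so T is not rank-1.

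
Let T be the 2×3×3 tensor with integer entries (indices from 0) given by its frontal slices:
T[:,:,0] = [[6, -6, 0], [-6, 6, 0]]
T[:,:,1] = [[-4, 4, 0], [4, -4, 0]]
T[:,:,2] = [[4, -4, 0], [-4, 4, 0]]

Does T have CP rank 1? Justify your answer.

If T = a (x) b (x) c then every fibre of T is a multiple of the corresponding factor, so read the factors off the fibres through the nonzero entry T[0,0,0] = 6.
The mode-1 fibre T[:,0,0] = [6, -6] gives a = [1, -1] (primitive direction); the mode-2 fibre T[0,:,0] = [6, -6, 0] gives b = [1, -1, 0]; then c[k] = T[0,0,k] / (a[0]·b[0]) = [6, -4, 4] / 1 = [6, -4, 4].
Expanding [1, -1] (x) [1, -1, 0] (x) [6, -4, 4] reproduces all 18 entries of T, so T = [1, -1] (x) [1, -1, 0] (x) [6, -4, 4] and rank(T) ≤ 1.
Equivalently every frontal slice T[:,:,k] is c[k] times the rank-1 matrix [1, -1] (x) [1, -1, 0]. So T has rank 1 (it is nonzero).

Yes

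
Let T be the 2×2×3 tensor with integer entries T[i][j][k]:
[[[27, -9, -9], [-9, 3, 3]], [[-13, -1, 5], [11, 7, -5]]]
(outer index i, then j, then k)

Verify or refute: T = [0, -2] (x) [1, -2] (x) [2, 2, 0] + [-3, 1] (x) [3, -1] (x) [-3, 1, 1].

No

Reconstruct entry (1,0,2) from the claimed factors: Σₗ aₗ[1]bₗ[0]cₗ[2] = (-2)·(1)·(0) + (1)·(3)·(1) = 3, but T[1,0,2] = 5. The claim is false.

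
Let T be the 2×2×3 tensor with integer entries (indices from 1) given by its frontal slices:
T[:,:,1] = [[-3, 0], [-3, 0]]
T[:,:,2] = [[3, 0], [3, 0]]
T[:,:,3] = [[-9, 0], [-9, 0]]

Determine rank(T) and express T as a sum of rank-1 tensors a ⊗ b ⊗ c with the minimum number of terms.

Lower bound: T ≠ 0 (e.g. T[1,1,1] = -3), so rank(T) ≥ 1.
Upper bound: the mode-1 fibre T[:,1,1] = [-3, -3] gives a = [1, 1] (primitive direction); the mode-2 fibre T[1,:,1] = [-3, 0] gives b = [1, 0]; then c[k] = T[1,1,k] / (a[1]·b[1]) = [-3, 3, -9] / 1 = [-3, 3, -9].
Expanding [1, 1] ⊗ [1, 0] ⊗ [-3, 3, -9] reproduces all 12 entries of T, so T = [1, 1] ⊗ [1, 0] ⊗ [-3, 3, -9] and rank(T) ≤ 1.
These bounds meet, so rank(T) = 1.

rank(T) = 1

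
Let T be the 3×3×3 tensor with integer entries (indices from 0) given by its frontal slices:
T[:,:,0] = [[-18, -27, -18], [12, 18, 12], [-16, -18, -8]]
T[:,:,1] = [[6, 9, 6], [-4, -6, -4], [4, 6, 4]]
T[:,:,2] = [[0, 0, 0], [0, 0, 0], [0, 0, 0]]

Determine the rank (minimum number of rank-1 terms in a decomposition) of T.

2

Lower bound: the mode-3 unfolding of T (rows indexed by k, columns by (i,j) = (0,0), (0,1), (0,2), (1,0), (1,1), (1,2), (2,0), (2,1), (2,2)) is [[-18, -27, -18, 12, 18, 12, -16, -18, -8], [6, 9, 6, -4, -6, -4, 4, 6, 4], [0, 0, 0, 0, 0, 0, 0, 0, 0]].
There the 2×2 minor on rows k ∈ {0, 1}, columns (i,j) ∈ {(0,0), (2,0)} is det [[-18, -16], [6, 4]] = 24 ≠ 0, so this unfolding has rank ≥ 2; CP rank is at least every unfolding rank, so rank(T) ≥ 2. (Unfolding ranks only ever bound the CP rank from below — rank(T) can be strictly larger than all of them — so the matching upper bound has to come from an explicit 2-term decomposition.)
Upper bound — finding two terms. Write S_k = T[:,:,k] for the frontal slices: S₀ = [[-18, -27, -18], [12, 18, 12], [-16, -18, -8]], S₁ = [[6, 9, 6], [-4, -6, -4], [4, 6, 4]], S₂ = [[0, 0, 0], [0, 0, 0], [0, 0, 0]].
If T = a₁ ⊗ b₁ ⊗ c₁ + a₂ ⊗ b₂ ⊗ c₂ then each S_k = c₁[k]·a₁b₁ᵀ + c₂[k]·a₂b₂ᵀ. S₀ and S₁ are linearly independent, so a₁b₁ᵀ and a₂b₂ᵀ must span the same plane of matrices: they are the rank-1 matrices of the form x·S₀ + y·S₁.
The 2×2 minor of x·S₀ + y·S₁ on rows {0,2}, columns {0,1} is −108·x² + 36·xy = (-36)·(3·x − y)(x), vanishing at (x:y) = (1:3) and (0:1).
M₁ = S₀ + 3·S₁ = [[0, 0, 0], [0, 0, 0], [-4, 0, 4]] = (-4)·[0, 0, 1][1, 0, -1]ᵀ and M₂ = S₁ = [[6, 9, 6], [-4, -6, -4], [4, 6, 4]] = [3, -2, 2][2, 3, 2]ᵀ, so take a₁ = [0, 0, 1], b₁ = [1, 0, -1], a₂ = [3, -2, 2], b₂ = [2, 3, 2].
Each slice is an integer combination of E₁ = a₁b₁ᵀ and E₂ = a₂b₂ᵀ: S₀ = −4·E₁ − 3·E₂, S₁ = E₂, S₂ = 0; reading off coefficients, c₁ = [-4, 0, 0] and c₂ = [-3, 1, 0].
Hence T = [0, 0, 1] ⊗ [1, 0, -1] ⊗ [-4, 0, 0] + [3, -2, 2] ⊗ [2, 3, 2] ⊗ [-3, 1, 0], so rank(T) ≤ 2.
These bounds meet, so rank(T) = 2.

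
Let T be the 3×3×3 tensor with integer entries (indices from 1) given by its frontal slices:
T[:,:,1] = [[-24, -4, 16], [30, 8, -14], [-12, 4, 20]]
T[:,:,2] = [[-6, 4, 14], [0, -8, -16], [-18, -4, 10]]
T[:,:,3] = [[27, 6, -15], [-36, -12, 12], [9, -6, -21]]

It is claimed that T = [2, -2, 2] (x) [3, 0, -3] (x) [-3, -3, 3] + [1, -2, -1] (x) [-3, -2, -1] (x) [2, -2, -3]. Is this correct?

No

Reconstruct entry (1,1,2) from the claimed factors: Σₗ aₗ[1]bₗ[1]cₗ[2] = (2)·(3)·(-3) + (1)·(-3)·(-2) = -12, but T[1,1,2] = -6. The claim is false.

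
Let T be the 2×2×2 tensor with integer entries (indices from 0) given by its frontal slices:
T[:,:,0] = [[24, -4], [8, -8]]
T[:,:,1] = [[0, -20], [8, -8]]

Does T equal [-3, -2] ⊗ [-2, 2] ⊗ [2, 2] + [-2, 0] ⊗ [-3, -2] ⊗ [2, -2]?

Reconstruct entrywise from the claimed factors. For example, T[0,1,0] = -4 and Σₗ aₗ[0]bₗ[1]cₗ[0] = (-3)·(2)·(2) + (-2)·(-2)·(2) = -4; checking all 8 entries, every one matches. The claim holds.

Yes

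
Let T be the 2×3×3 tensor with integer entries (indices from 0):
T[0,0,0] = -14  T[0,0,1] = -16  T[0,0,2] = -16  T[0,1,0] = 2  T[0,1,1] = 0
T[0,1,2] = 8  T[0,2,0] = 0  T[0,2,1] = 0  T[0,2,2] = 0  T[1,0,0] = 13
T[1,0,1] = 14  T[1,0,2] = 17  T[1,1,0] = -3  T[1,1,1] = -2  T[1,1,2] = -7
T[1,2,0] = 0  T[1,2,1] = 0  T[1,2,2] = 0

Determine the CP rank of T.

2

Lower bound: in the mode-2 unfolding of T (rows indexed by j, columns by (i,k)) the 2×2 minor on rows j ∈ {0, 1}, columns (i,k) ∈ {(0,0), (0,1)} is det [[-14, -16], [2, 0]] = 32 ≠ 0, so that unfolding has rank ≥ 2 and hence rank(T) ≥ 2 (CP rank is at least every unfolding rank, though it can be larger).
Upper bound: with S_k = T[:,:,k], the two rank-1 terms a₁b₁ᵀ, a₂b₂ᵀ are the rank-1 members of the pencil x·S₀ + y·S₁.
The 2×2 minor of x·S₀ + y·S₁ on rows {0,1}, columns {0,1} is 16·x² + 48·xy + 32·y² = 16·(x + 2·y)(x + y), vanishing at (x:y) = (2:-1) and (1:-1).
M₁ = 2·S₀ − S₁ = [[-12, 4, 0], [12, -4, 0]] = (-4)·(1, -1)(3, -1, 0)ᵀ and M₂ = S₀ − S₁ = [[2, 2, 0], [-1, -1, 0]] = (2, -1)(1, 1, 0)ᵀ, so take a₁ = (1, -1), b₁ = (3, -1, 0), a₂ = (2, -1), b₂ = (1, 1, 0).
Each slice is an integer combination of E₁ = a₁b₁ᵀ and E₂ = a₂b₂ᵀ: S₀ = −4·E₁ − E₂, S₁ = −4·E₁ − 2·E₂, S₂ = −6·E₁ + E₂; reading off coefficients, c₁ = (-4, -4, -6) and c₂ = (-1, -2, 1).
Hence T = (1, -1) ⊗ (3, -1, 0) ⊗ (-4, -4, -6) + (2, -1) ⊗ (1, 1, 0) ⊗ (-1, -2, 1), so rank(T) ≤ 2.
These bounds meet, so rank(T) = 2.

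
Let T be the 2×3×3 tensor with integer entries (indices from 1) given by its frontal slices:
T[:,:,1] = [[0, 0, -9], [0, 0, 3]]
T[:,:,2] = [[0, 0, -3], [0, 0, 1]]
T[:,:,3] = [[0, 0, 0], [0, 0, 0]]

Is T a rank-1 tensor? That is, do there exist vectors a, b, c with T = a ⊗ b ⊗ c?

The mode-1 fibre T[:,3,1] = [-9, 3] gives a = [3, -1] (primitive direction); the mode-2 fibre T[1,:,1] = [0, 0, -9] gives b = [0, 0, 1]; then c[k] = T[1,3,k] / (a[1]·b[3]) = [-9, -3, 0] / 3 = [-3, -1, 0].
Expanding [3, -1] ⊗ [0, 0, 1] ⊗ [-3, -1, 0] reproduces all 18 entries of T, so T = [3, -1] ⊗ [0, 0, 1] ⊗ [-3, -1, 0] and rank(T) ≤ 1.
Equivalently every frontal slice T[:,:,k] is c[k] times the rank-1 matrix [3, -1] ⊗ [0, 0, 1]. So T has rank 1 (it is nonzero).

Yes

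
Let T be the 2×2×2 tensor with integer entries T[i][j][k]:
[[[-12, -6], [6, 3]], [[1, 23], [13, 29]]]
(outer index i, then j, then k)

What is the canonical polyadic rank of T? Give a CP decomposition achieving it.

rank(T) = 2

Lower bound: the mode-3 unfolding of T (rows indexed by k, columns by (i,j) = (0,0), (0,1), (1,0), (1,1)) is [[-12, 6, 1, 13], [-6, 3, 23, 29]].
There the 2×2 minor on rows k ∈ {0, 1}, columns (i,j) ∈ {(0,0), (1,0)} is det [[-12, 1], [-6, 23]] = -270 ≠ 0, so this unfolding has rank ≥ 2; CP rank is at least every unfolding rank, so rank(T) ≥ 2. (This is only a lower bound: in general the CP rank may exceed every unfolding rank, so we still need to exhibit 2 rank-1 terms summing to T.)
Upper bound — finding two terms. Write S_k = T[:,:,k] for the frontal slices: S₀ = [[-12, 6], [1, 13]], S₁ = [[-6, 3], [23, 29]].
If T = a₁ ⊗ b₁ ⊗ c₁ + a₂ ⊗ b₂ ⊗ c₂ then each S_k = c₁[k]·a₁b₁ᵀ + c₂[k]·a₂b₂ᵀ. S₀ and S₁ are linearly independent, so a₁b₁ᵀ and a₂b₂ᵀ must span the same plane of matrices: they are the rank-1 matrices of the form x·S₀ + y·S₁.
det(x·S₀ + y·S₁) is −162·x² − 567·xy − 243·y² = (-81)·(x + 3·y)(2·x + y), vanishing at (x:y) = (3:-1) and (1:-2).
M₁ = 3·S₀ − S₁ = [[-30, 15], [-20, 10]] = (-5)·[3, 2][2, -1]ᵀ and M₂ = S₀ − 2·S₁ = [[0, 0], [-45, -45]] = (-45)·[0, 1][1, 1]ᵀ, so take a₁ = [3, 2], b₁ = [2, -1], a₂ = [0, 1], b₂ = [1, 1].
Each slice is an integer combination of E₁ = a₁b₁ᵀ and E₂ = a₂b₂ᵀ: S₀ = −2·E₁ + 9·E₂, S₁ = −E₁ + 27·E₂; reading off coefficients, c₁ = [-2, -1] and c₂ = [9, 27].
Hence T = [3, 2] ⊗ [2, -1] ⊗ [-2, -1] + [0, 1] ⊗ [1, 1] ⊗ [9, 27], so rank(T) ≤ 2.
These bounds meet, so rank(T) = 2.
Check entry T[1,1,1] = 29: (2)·(-1)·(-1) + (1)·(1)·(27) = 29.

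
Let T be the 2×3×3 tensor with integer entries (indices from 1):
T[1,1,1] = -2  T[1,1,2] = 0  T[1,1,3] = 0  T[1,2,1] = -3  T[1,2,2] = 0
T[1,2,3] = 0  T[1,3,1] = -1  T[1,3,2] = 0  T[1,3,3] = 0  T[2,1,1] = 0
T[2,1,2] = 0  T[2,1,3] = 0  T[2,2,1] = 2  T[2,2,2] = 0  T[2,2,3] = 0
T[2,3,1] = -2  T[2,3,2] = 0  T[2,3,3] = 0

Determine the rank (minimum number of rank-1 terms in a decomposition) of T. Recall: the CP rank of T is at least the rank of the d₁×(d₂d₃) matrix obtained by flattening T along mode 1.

2

Lower bound: in the mode-2 unfolding of T (rows indexed by j, columns by (i,k)) the 2×2 minor on rows j ∈ {1, 2}, columns (i,k) ∈ {(1,1), (2,1)} is det [[-2, 0], [-3, 2]] = -4 ≠ 0, so that unfolding has rank ≥ 2 and hence rank(T) ≥ 2 (CP rank is at least every unfolding rank, though it can be larger).
Upper bound: T[:,:,k] = c[k]·M for every slice, with c = [1, 0, 0] and M = [[-2, -3, -1], [0, 2, -2]] (rows i, columns j).
Splitting M by its rows (i = 1, 2), M = [1, 0][-2, -3, -1]ᵀ + [0, 1][0, 2, -2]ᵀ.
Hence T = [1, 0] (x) [-2, -3, -1] (x) [1, 0, 0] + [0, 1] (x) [0, 2, -2] (x) [1, 0, 0], so rank(T) ≤ 2.
These bounds meet, so rank(T) = 2.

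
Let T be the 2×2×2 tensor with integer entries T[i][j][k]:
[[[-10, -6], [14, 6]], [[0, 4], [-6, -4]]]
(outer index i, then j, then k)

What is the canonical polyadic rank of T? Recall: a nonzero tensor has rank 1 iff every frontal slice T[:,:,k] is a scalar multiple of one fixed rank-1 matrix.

Lower bound: the mode-2 unfolding of T (rows indexed by j, columns by (i,k) = (0,0), (0,1), (1,0), (1,1)) is [[-10, -6, 0, 4], [14, 6, -6, -4]].
There the 2×2 minor on rows j ∈ {0, 1}, columns (i,k) ∈ {(0,0), (0,1)} is det [[-10, -6], [14, 6]] = 24 ≠ 0, so this unfolding has rank ≥ 2; CP rank is at least every unfolding rank, so rank(T) ≥ 2. (Flattening ranks never certify an upper bound on CP rank; for that we must actually write T with 2 rank-1 terms.)
Upper bound — finding two terms. Write S_k = T[:,:,k] for the frontal slices: S₀ = [[-10, 14], [0, -6]], S₁ = [[-6, 6], [4, -4]].
If T = a₁ (x) b₁ (x) c₁ + a₂ (x) b₂ (x) c₂ then each S_k = c₁[k]·a₁b₁ᵀ + c₂[k]·a₂b₂ᵀ. S₀ and S₁ are linearly independent, so a₁b₁ᵀ and a₂b₂ᵀ must span the same plane of matrices: they are the rank-1 matrices of the form x·S₀ + y·S₁.
det(x·S₀ + y·S₁) is 60·x² + 20·xy = 20·(3·x + y)(x), vanishing at (x:y) = (1:-3) and (0:1).
M₁ = S₀ − 3·S₁ = [[8, -4], [-12, 6]] = 2·[2, -3][2, -1]ᵀ and M₂ = S₁ = [[-6, 6], [4, -4]] = (-2)·[3, -2][1, -1]ᵀ, so take a₁ = [2, -3], b₁ = [2, -1], a₂ = [3, -2], b₂ = [1, -1].
Each slice is an integer combination of E₁ = a₁b₁ᵀ and E₂ = a₂b₂ᵀ: S₀ = 2·E₁ − 6·E₂, S₁ = −2·E₂; reading off coefficients, c₁ = [2, 0] and c₂ = [-6, -2].
Hence T = [2, -3] (x) [2, -1] (x) [2, 0] + [3, -2] (x) [1, -1] (x) [-6, -2], so rank(T) ≤ 2.
These bounds meet, so rank(T) = 2.
Check entry T[1,0,1] = 4: (-3)·(2)·(0) + (-2)·(1)·(-2) = 4.

2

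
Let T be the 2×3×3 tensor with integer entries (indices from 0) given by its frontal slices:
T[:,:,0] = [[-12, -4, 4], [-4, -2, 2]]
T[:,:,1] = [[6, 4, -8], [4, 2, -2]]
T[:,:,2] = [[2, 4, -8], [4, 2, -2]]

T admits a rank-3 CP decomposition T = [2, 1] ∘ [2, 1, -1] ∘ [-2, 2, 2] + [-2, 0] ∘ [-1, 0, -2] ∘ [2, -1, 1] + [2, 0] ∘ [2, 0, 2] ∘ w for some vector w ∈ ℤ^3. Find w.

w = [-2, 0, -2]

Subtract the known terms from T to get the rank-1 residual R = [2, 0] ∘ [2, 0, 2] ∘ w, so R[i,j,k] = a[i]·b[j]·w[k]. Pick indices with nonzero a[0]·b[0] = (2)·(2) = 4. Only the fibre through (0,0,·) is needed: R[0,0,:] = T[0,0,:] − Σₗ aₗ[0]bₗ[0]cₗ = [-12, 6, 2] − (2)·(2)·[-2, 2, 2] − (-2)·(-1)·[2, -1, 1] = [-8, 0, -8]. Then w[k] = R[0,0,k] / 4 for each k, giving w = [-8, 0, -8] / 4 = [-2, 0, -2].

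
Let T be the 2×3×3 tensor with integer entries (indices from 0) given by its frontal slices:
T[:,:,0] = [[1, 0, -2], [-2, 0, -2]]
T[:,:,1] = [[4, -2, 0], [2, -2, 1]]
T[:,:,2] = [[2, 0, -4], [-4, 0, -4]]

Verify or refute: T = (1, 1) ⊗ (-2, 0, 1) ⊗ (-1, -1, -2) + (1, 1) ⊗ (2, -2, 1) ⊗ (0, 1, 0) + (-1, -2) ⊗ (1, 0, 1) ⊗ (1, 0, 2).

No

Reconstruct entry (1,0,0) from the claimed factors: Σₗ aₗ[1]bₗ[0]cₗ[0] = (1)·(-2)·(-1) + (1)·(2)·(0) + (-2)·(1)·(1) = 0, but T[1,0,0] = -2. The claim is false.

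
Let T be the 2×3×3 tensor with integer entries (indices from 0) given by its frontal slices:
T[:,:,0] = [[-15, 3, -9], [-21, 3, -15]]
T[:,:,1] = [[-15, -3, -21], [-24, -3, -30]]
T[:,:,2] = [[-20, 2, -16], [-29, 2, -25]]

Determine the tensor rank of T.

Lower bound: the mode-3 unfolding of T (rows indexed by k, columns by (i,j) = (0,0), (0,1), (0,2), (1,0), (1,1), (1,2)) is [[-15, 3, -9, -21, 3, -15], [-15, -3, -21, -24, -3, -30], [-20, 2, -16, -29, 2, -25]].
There the 2×2 minor on rows k ∈ {0, 1}, columns (i,j) ∈ {(0,0), (0,1)} is det [[-15, 3], [-15, -3]] = 90 ≠ 0, so this unfolding has rank ≥ 2; CP rank is at least every unfolding rank, so rank(T) ≥ 2. (Flattening ranks never certify an upper bound on CP rank; for that we must actually write T with 2 rank-1 terms.)
Upper bound — finding two terms. Write S_k = T[:,:,k] for the frontal slices: S₀ = [[-15, 3, -9], [-21, 3, -15]], S₁ = [[-15, -3, -21], [-24, -3, -30]], S₂ = [[-20, 2, -16], [-29, 2, -25]].
If T = a₁ (x) b₁ (x) c₁ + a₂ (x) b₂ (x) c₂ then each S_k = c₁[k]·a₁b₁ᵀ + c₂[k]·a₂b₂ᵀ. S₀ and S₁ are linearly independent, so a₁b₁ᵀ and a₂b₂ᵀ must span the same plane of matrices: they are the rank-1 matrices of the form x·S₀ + y·S₁.
The 2×2 minor of x·S₀ + y·S₁ on rows {0,1}, columns {0,1} is 18·x² + 9·xy − 27·y² = 9·(2·x + 3·y)(x − y), vanishing at (x:y) = (3:-2) and (1:1).
M₁ = 3·S₀ − 2·S₁ = [[-15, 15, 15], [-15, 15, 15]] = (-15)·[1, 1][1, -1, -1]ᵀ and M₂ = S₀ + S₁ = [[-30, 0, -30], [-45, 0, -45]] = (-15)·[2, 3][1, 0, 1]ᵀ, so take a₁ = [1, 1], b₁ = [1, -1, -1], a₂ = [2, 3], b₂ = [1, 0, 1].
Each slice is an integer combination of E₁ = a₁b₁ᵀ and E₂ = a₂b₂ᵀ: S₀ = −3·E₁ − 6·E₂, S₁ = 3·E₁ − 9·E₂, S₂ = −2·E₁ − 9·E₂; reading off coefficients, c₁ = [-3, 3, -2] and c₂ = [-6, -9, -9].
Hence T = [1, 1] (x) [1, -1, -1] (x) [-3, 3, -2] + [2, 3] (x) [1, 0, 1] (x) [-6, -9, -9], so rank(T) ≤ 2.
These bounds meet, so rank(T) = 2.

2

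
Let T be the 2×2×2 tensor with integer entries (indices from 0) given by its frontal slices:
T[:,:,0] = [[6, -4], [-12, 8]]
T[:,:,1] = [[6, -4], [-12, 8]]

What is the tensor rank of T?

Lower bound: T ≠ 0 (e.g. T[0,0,0] = 6), so rank(T) ≥ 1.
Upper bound: if T = a ⊗ b ⊗ c then every fibre of T is a multiple of the corresponding factor, so read the factors off the fibres through the nonzero entry T[0,0,0] = 6.
The mode-1 fibre T[:,0,0] = [6, -12] gives a = (1, -2) (primitive direction); the mode-2 fibre T[0,:,0] = [6, -4] gives b = (3, -2); then c[k] = T[0,0,k] / (a[0]·b[0]) = [6, 6] / 3 = (2, 2).
Expanding (1, -2) ⊗ (3, -2) ⊗ (2, 2) reproduces all 8 entries of T, so T = (1, -2) ⊗ (3, -2) ⊗ (2, 2) and rank(T) ≤ 1.
These bounds meet, so rank(T) = 1.

1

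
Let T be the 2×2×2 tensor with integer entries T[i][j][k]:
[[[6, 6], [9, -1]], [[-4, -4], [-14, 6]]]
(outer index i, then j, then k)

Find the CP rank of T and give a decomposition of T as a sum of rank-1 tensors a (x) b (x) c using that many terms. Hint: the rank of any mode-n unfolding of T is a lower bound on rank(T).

rank(T) = 2

Lower bound: the mode-3 unfolding of T (rows indexed by k, columns by (i,j) = (0,0), (0,1), (1,0), (1,1)) is [[6, 9, -4, -14], [6, -1, -4, 6]].
There the 2×2 minor on rows k ∈ {0, 1}, columns (i,j) ∈ {(0,0), (0,1)} is det [[6, 9], [6, -1]] = -60 ≠ 0, so this unfolding has rank ≥ 2; CP rank is at least every unfolding rank, so rank(T) ≥ 2. (Unfolding ranks only ever bound the CP rank from below — rank(T) can be strictly larger than all of them — so the matching upper bound has to come from an explicit 2-term decomposition.)
Upper bound — finding two terms. Write S_k = T[:,:,k] for the frontal slices: S₀ = [[6, 9], [-4, -14]], S₁ = [[6, -1], [-4, 6]].
If T = a₁ (x) b₁ (x) c₁ + a₂ (x) b₂ (x) c₂ then each S_k = c₁[k]·a₁b₁ᵀ + c₂[k]·a₂b₂ᵀ. S₀ and S₁ are linearly independent, so a₁b₁ᵀ and a₂b₂ᵀ must span the same plane of matrices: they are the rank-1 matrices of the form x·S₀ + y·S₁.
det(x·S₀ + y·S₁) is −48·x² − 16·xy + 32·y² = (-16)·(3·x − 2·y)(x + y), vanishing at (x:y) = (2:3) and (1:-1).
M₁ = 2·S₀ + 3·S₁ = [[30, 15], [-20, -10]] = 5·(3, -2)(2, 1)ᵀ and M₂ = S₀ − S₁ = [[0, 10], [0, -20]] = 10·(1, -2)(0, 1)ᵀ, so take a₁ = (3, -2), b₁ = (2, 1), a₂ = (1, -2), b₂ = (0, 1).
Each slice is an integer combination of E₁ = a₁b₁ᵀ and E₂ = a₂b₂ᵀ: S₀ = E₁ + 6·E₂, S₁ = E₁ − 4·E₂; reading off coefficients, c₁ = (1, 1) and c₂ = (6, -4).
Hence T = (3, -2) (x) (2, 1) (x) (1, 1) + (1, -2) (x) (0, 1) (x) (6, -4), so rank(T) ≤ 2.
These bounds meet, so rank(T) = 2.
Check entry T[1,1,0] = -14: (-2)·(1)·(1) + (-2)·(1)·(6) = -14.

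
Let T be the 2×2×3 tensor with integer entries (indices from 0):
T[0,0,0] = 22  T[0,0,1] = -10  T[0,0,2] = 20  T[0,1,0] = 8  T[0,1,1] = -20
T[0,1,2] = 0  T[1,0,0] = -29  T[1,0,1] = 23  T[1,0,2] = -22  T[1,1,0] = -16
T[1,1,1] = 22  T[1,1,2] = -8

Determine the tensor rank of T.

2

Lower bound: the mode-1 unfolding of T (rows indexed by i, columns by (j,k) = (0,0), (0,1), (0,2), (1,0), (1,1), (1,2)) is [[22, -10, 20, 8, -20, 0], [-29, 23, -22, -16, 22, -8]].
There the 2×2 minor on rows i ∈ {0, 1}, columns (j,k) ∈ {(0,0), (0,1)} is det [[22, -10], [-29, 23]] = 216 ≠ 0, so this unfolding has rank ≥ 2; CP rank is at least every unfolding rank, so rank(T) ≥ 2. (Flattening ranks never certify an upper bound on CP rank; for that we must actually write T with 2 rank-1 terms.)
Upper bound — finding two terms. Write S_k = T[:,:,k] for the frontal slices: S₀ = [[22, 8], [-29, -16]], S₁ = [[-10, -20], [23, 22]], S₂ = [[20, 0], [-22, -8]].
If T = a₁ (x) b₁ (x) c₁ + a₂ (x) b₂ (x) c₂ then each S_k = c₁[k]·a₁b₁ᵀ + c₂[k]·a₂b₂ᵀ. S₀ and S₁ are linearly independent, so a₁b₁ᵀ and a₂b₂ᵀ must span the same plane of matrices: they are the rank-1 matrices of the form x·S₀ + y·S₁.
det(x·S₀ + y·S₁) is −120·x² − 120·xy + 240·y² = (-120)·(x + 2·y)(x − y), vanishing at (x:y) = (2:-1) and (1:1).
M₁ = 2·S₀ − S₁ = [[54, 36], [-81, -54]] = 9·[2, -3][3, 2]ᵀ and M₂ = S₀ + S₁ = [[12, -12], [-6, 6]] = 6·[2, -1][1, -1]ᵀ, so take a₁ = [2, -3], b₁ = [3, 2], a₂ = [2, -1], b₂ = [1, -1].
Each slice is an integer combination of E₁ = a₁b₁ᵀ and E₂ = a₂b₂ᵀ: S₀ = 3·E₁ + 2·E₂, S₁ = −3·E₁ + 4·E₂, S₂ = 2·E₁ + 4·E₂; reading off coefficients, c₁ = [3, -3, 2] and c₂ = [2, 4, 4].
Hence T = [2, -3] (x) [3, 2] (x) [3, -3, 2] + [2, -1] (x) [1, -1] (x) [2, 4, 4], so rank(T) ≤ 2.
These bounds meet, so rank(T) = 2.
Check entry T[1,1,1] = 22: (-3)·(2)·(-3) + (-1)·(-1)·(4) = 22.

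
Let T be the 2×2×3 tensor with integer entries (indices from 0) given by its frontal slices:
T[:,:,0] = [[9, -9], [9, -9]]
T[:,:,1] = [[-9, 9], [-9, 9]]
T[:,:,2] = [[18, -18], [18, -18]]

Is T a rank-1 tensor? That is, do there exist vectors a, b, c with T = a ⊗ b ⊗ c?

The mode-1 fibre T[:,0,0] = [9, 9] gives a = (1, 1) (primitive direction); the mode-2 fibre T[0,:,0] = [9, -9] gives b = (1, -1); then c[k] = T[0,0,k] / (a[0]·b[0]) = [9, -9, 18] / 1 = (9, -9, 18).
Expanding (1, 1) ⊗ (1, -1) ⊗ (9, -9, 18) reproduces all 12 entries of T, so T = (1, 1) ⊗ (1, -1) ⊗ (9, -9, 18) and rank(T) ≤ 1.
Equivalently every frontal slice T[:,:,k] is c[k] times the rank-1 matrix (1, 1) ⊗ (1, -1). So T has rank 1 (it is nonzero).

Yes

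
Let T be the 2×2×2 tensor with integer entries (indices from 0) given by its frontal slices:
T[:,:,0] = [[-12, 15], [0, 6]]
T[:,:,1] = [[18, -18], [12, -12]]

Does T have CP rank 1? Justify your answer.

No

The mode-1 unfolding of T (rows indexed by i, columns by (j,k) = (0,0), (0,1), (1,0), (1,1)) is [[-12, 18, 15, -18], [0, 12, 6, -12]].
There the 2×2 minor on rows i ∈ {0, 1}, columns (j,k) ∈ {(0,0), (0,1)} is det [[-12, 18], [0, 12]] = -144 ≠ 0, so this unfolding has rank ≥ 2; CP rank is at least every unfolding rank, so rank(T) ≥ 2.
In particular rank(T) ≥ 2 > 1, so T is not rank-1.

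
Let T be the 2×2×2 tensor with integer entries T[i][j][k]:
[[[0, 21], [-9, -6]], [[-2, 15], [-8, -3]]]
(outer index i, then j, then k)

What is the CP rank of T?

Lower bound: the mode-3 unfolding of T (rows indexed by k, columns by (i,j) = (0,0), (0,1), (1,0), (1,1)) is [[0, -9, -2, -8], [21, -6, 15, -3]].
There the 2×2 minor on rows k ∈ {0, 1}, columns (i,j) ∈ {(0,0), (0,1)} is det [[0, -9], [21, -6]] = 189 ≠ 0, so this unfolding has rank ≥ 2; CP rank is at least every unfolding rank, so rank(T) ≥ 2. (Unfolding ranks only ever bound the CP rank from below — rank(T) can be strictly larger than all of them — so the matching upper bound has to come from an explicit 2-term decomposition.)
Upper bound — finding two terms. Write S_k = T[:,:,k] for the frontal slices: S₀ = [[0, -9], [-2, -8]], S₁ = [[21, -6], [15, -3]].
If T = a₁ ⊗ b₁ ⊗ c₁ + a₂ ⊗ b₂ ⊗ c₂ then each S_k = c₁[k]·a₁b₁ᵀ + c₂[k]·a₂b₂ᵀ. S₀ and S₁ are linearly independent, so a₁b₁ᵀ and a₂b₂ᵀ must span the same plane of matrices: they are the rank-1 matrices of the form x·S₀ + y·S₁.
det(x·S₀ + y·S₁) is −18·x² − 45·xy + 27·y² = (-9)·(x + 3·y)(2·x − y), vanishing at (x:y) = (3:-1) and (1:2).
M₁ = 3·S₀ − S₁ = [[-21, -21], [-21, -21]] = (-21)·[1, 1][1, 1]ᵀ and M₂ = S₀ + 2·S₁ = [[42, -21], [28, -14]] = 7·[3, 2][2, -1]ᵀ, so take a₁ = [1, 1], b₁ = [1, 1], a₂ = [3, 2], b₂ = [2, -1].
Each slice is an integer combination of E₁ = a₁b₁ᵀ and E₂ = a₂b₂ᵀ: S₀ = −6·E₁ + E₂, S₁ = 3·E₁ + 3·E₂; reading off coefficients, c₁ = [-6, 3] and c₂ = [1, 3].
Hence T = [1, 1] ⊗ [1, 1] ⊗ [-6, 3] + [3, 2] ⊗ [2, -1] ⊗ [1, 3], so rank(T) ≤ 2.
These bounds meet, so rank(T) = 2.

2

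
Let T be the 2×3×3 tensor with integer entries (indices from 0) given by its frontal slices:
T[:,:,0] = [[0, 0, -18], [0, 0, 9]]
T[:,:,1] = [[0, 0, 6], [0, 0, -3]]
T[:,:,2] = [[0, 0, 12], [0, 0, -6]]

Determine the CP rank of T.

Lower bound: T ≠ 0 (e.g. T[0,2,0] = -18), so rank(T) ≥ 1.
Upper bound: if T = a (x) b (x) c then every fibre of T is a multiple of the corresponding factor, so read the factors off the fibres through the nonzero entry T[0,2,0] = -18.
The mode-1 fibre T[:,2,0] = [-18, 9] gives a = [2, -1] (primitive direction); the mode-2 fibre T[0,:,0] = [0, 0, -18] gives b = [0, 0, 1]; then c[k] = T[0,2,k] / (a[0]·b[2]) = [-18, 6, 12] / 2 = [-9, 3, 6].
Expanding [2, -1] (x) [0, 0, 1] (x) [-9, 3, 6] reproduces all 18 entries of T, so T = [2, -1] (x) [0, 0, 1] (x) [-9, 3, 6] and rank(T) ≤ 1.
These bounds meet, so rank(T) = 1.
Check entry T[1,2,0] = 9: (-1)·(1)·(-9) = 9.

1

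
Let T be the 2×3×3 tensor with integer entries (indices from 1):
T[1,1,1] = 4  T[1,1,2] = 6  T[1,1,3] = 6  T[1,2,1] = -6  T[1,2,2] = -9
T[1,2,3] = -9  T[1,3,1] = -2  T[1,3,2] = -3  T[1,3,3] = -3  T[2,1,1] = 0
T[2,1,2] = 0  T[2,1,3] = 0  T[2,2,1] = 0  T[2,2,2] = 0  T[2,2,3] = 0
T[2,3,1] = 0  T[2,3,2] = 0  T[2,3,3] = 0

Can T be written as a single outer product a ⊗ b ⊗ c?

Yes

If T = a ⊗ b ⊗ c then every fibre of T is a multiple of the corresponding factor, so read the factors off the fibres through the nonzero entry T[1,1,1] = 4.
The mode-1 fibre T[:,1,1] = [4, 0] gives a = [1, 0] (primitive direction); the mode-2 fibre T[1,:,1] = [4, -6, -2] gives b = [2, -3, -1]; then c[k] = T[1,1,k] / (a[1]·b[1]) = [4, 6, 6] / 2 = [2, 3, 3].
Expanding [1, 0] ⊗ [2, -3, -1] ⊗ [2, 3, 3] reproduces all 18 entries of T, so T = [1, 0] ⊗ [2, -3, -1] ⊗ [2, 3, 3] and rank(T) ≤ 1.
Equivalently every frontal slice T[:,:,k] is c[k] times the rank-1 matrix [1, 0] ⊗ [2, -3, -1]. So T has rank 1 (it is nonzero).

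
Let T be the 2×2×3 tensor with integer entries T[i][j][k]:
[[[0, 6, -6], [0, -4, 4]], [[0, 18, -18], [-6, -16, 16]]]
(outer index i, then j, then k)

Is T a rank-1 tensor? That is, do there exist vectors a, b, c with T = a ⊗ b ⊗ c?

No

The mode-1 unfolding of T (rows indexed by i, columns by (j,k) = (0,0), (0,1), (0,2), (1,0), (1,1), (1,2)) is [[0, 6, -6, 0, -4, 4], [0, 18, -18, -6, -16, 16]].
There the 2×2 minor on rows i ∈ {0, 1}, columns (j,k) ∈ {(0,1), (1,0)} is det [[6, 0], [18, -6]] = -36 ≠ 0, so this unfolding has rank ≥ 2; CP rank is at least every unfolding rank, so rank(T) ≥ 2.
In particular rank(T) ≥ 2 > 1, so T is not rank-1.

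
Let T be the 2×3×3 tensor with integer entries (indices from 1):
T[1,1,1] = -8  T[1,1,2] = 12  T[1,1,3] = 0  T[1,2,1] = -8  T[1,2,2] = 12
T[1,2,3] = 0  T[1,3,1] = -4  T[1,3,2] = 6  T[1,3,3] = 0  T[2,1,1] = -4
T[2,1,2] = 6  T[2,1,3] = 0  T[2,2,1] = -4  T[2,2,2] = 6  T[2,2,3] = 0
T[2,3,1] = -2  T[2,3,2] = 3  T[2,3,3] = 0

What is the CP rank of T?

1

Lower bound: T ≠ 0 (e.g. T[1,1,1] = -8), so rank(T) ≥ 1.
Upper bound: if T = a ⊗ b ⊗ c then every fibre of T is a multiple of the corresponding factor, so read the factors off the fibres through the nonzero entry T[1,1,1] = -8.
The mode-1 fibre T[:,1,1] = [-8, -4] gives a = (2, 1) (primitive direction); the mode-2 fibre T[1,:,1] = [-8, -8, -4] gives b = (2, 2, 1); then c[k] = T[1,1,k] / (a[1]·b[1]) = [-8, 12, 0] / 4 = (-2, 3, 0).
Expanding (2, 1) ⊗ (2, 2, 1) ⊗ (-2, 3, 0) reproduces all 18 entries of T, so T = (2, 1) ⊗ (2, 2, 1) ⊗ (-2, 3, 0) and rank(T) ≤ 1.
These bounds meet, so rank(T) = 1.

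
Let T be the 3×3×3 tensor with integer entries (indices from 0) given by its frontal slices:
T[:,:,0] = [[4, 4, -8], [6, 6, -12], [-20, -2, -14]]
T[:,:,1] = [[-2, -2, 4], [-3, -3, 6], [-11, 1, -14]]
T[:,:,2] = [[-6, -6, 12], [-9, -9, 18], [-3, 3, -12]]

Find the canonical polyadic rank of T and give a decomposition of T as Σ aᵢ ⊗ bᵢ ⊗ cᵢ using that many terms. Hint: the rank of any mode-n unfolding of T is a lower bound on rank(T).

rank(T) = 2

Lower bound: the mode-2 unfolding of T (rows indexed by j, columns by (i,k) = (0,0), (0,1), (0,2), (1,0), (1,1), (1,2), (2,0), (2,1), (2,2)) is [[4, -2, -6, 6, -3, -9, -20, -11, -3], [4, -2, -6, 6, -3, -9, -2, 1, 3], [-8, 4, 12, -12, 6, 18, -14, -14, -12]].
There the 2×2 minor on rows j ∈ {0, 1}, columns (i,k) ∈ {(0,0), (2,0)} is det [[4, -20], [4, -2]] = 72 ≠ 0, so this unfolding has rank ≥ 2; CP rank is at least every unfolding rank, so rank(T) ≥ 2. (Unfolding ranks only ever bound the CP rank from below — rank(T) can be strictly larger than all of them — so the matching upper bound has to come from an explicit 2-term decomposition.)
Upper bound — finding two terms. Write S_k = T[:,:,k] for the frontal slices: S₀ = [[4, 4, -8], [6, 6, -12], [-20, -2, -14]], S₁ = [[-2, -2, 4], [-3, -3, 6], [-11, 1, -14]], S₂ = [[-6, -6, 12], [-9, -9, 18], [-3, 3, -12]].
If T = a₁ ⊗ b₁ ⊗ c₁ + a₂ ⊗ b₂ ⊗ c₂ then each S_k = c₁[k]·a₁b₁ᵀ + c₂[k]·a₂b₂ᵀ. S₀ and S₁ are linearly independent, so a₁b₁ᵀ and a₂b₂ᵀ must span the same plane of matrices: they are the rank-1 matrices of the form x·S₀ + y·S₁.
The 2×2 minor of x·S₀ + y·S₁ on rows {0,2}, columns {0,1} is 72·x² + 12·xy − 24·y² = 12·(3·x + 2·y)(2·x − y), vanishing at (x:y) = (2:-3) and (1:2).
M₁ = 2·S₀ − 3·S₁ = [[14, 14, -28], [21, 21, -42], [-7, -7, 14]] = 7·(2, 3, -1)(1, 1, -2)ᵀ and M₂ = S₀ + 2·S₁ = [[0, 0, 0], [0, 0, 0], [-42, 0, -42]] = (-42)·(0, 0, 1)(1, 0, 1)ᵀ, so take a₁ = (2, 3, -1), b₁ = (1, 1, -2), a₂ = (0, 0, 1), b₂ = (1, 0, 1).
Each slice is an integer combination of E₁ = a₁b₁ᵀ and E₂ = a₂b₂ᵀ: S₀ = 2·E₁ − 18·E₂, S₁ = −E₁ − 12·E₂, S₂ = −3·E₁ − 6·E₂; reading off coefficients, c₁ = (2, -1, -3) and c₂ = (-18, -12, -6).
Hence T = (2, 3, -1) ⊗ (1, 1, -2) ⊗ (2, -1, -3) + (0, 0, 1) ⊗ (1, 0, 1) ⊗ (-18, -12, -6), so rank(T) ≤ 2.
These bounds meet, so rank(T) = 2.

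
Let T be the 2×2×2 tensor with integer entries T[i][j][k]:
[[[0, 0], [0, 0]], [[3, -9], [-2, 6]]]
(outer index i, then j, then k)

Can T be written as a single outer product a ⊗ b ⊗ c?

If T = a ⊗ b ⊗ c then every fibre of T is a multiple of the corresponding factor, so read the factors off the fibres through the nonzero entry T[1,0,0] = 3.
The mode-1 fibre T[:,0,0] = [0, 3] gives a = [0, 1] (primitive direction); the mode-2 fibre T[1,:,0] = [3, -2] gives b = [3, -2]; then c[k] = T[1,0,k] / (a[1]·b[0]) = [3, -9] / 3 = [1, -3].
Expanding [0, 1] ⊗ [3, -2] ⊗ [1, -3] reproduces all 8 entries of T, so T = [0, 1] ⊗ [3, -2] ⊗ [1, -3] and rank(T) ≤ 1.
Equivalently every frontal slice T[:,:,k] is c[k] times the rank-1 matrix [0, 1] ⊗ [3, -2]. So T has rank 1 (it is nonzero).

Yes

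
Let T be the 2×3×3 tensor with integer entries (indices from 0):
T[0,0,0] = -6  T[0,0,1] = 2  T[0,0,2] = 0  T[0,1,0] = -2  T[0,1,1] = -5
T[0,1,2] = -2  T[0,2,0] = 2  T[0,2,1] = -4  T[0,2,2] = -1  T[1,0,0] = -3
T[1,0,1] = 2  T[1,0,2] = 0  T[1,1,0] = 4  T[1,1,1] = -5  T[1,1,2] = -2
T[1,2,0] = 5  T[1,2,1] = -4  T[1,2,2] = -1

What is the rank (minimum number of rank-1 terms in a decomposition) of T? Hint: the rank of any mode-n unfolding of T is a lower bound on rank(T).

Lower bound: in the mode-2 unfolding of T (rows indexed by j, columns by (i,k)) the 3×3 minor on rows j ∈ {0, 1, 2}, columns (i,k) ∈ {(0,0), (0,1), (0,2)} is det [[-6, 2, 0], [-2, -5, -2], [2, -4, -1]] = 6 ≠ 0, so that unfolding has rank ≥ 3 and hence rank(T) ≥ 3 (CP rank is at least every unfolding rank, though it can be larger).
Upper bound: T is a sum of 3 rank-1 terms, T = [1, 1] ⊗ [0, 2, 1] ⊗ [0, -2, -1] + [1, 1] ⊗ [2, -1, -2] ⊗ [-2, 1, 0] + [2, -1] ⊗ [1, 2, 1] ⊗ [-1, 0, 0] (written with every a and b primitive with positive leading entry and the scale carried by c; CP decompositions are not unique, and this one is verified by expanding entrywise), so rank(T) ≤ 3.
These bounds meet, so rank(T) = 3.

3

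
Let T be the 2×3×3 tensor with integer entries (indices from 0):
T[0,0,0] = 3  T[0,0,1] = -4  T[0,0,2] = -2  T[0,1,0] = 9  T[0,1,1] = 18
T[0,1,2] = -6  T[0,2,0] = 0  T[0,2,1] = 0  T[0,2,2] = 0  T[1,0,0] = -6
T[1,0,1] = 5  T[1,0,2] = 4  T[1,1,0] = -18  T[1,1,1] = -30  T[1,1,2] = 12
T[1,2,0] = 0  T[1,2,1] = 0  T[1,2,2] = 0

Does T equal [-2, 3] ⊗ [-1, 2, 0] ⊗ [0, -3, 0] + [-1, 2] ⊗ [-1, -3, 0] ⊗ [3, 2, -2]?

Reconstruct entrywise from the claimed factors. For example, T[0,2,0] = 0 and Σₗ aₗ[0]bₗ[2]cₗ[0] = (-2)·(0)·(0) + (-1)·(0)·(3) = 0; checking all 18 entries, every one matches. The claim holds.

Yes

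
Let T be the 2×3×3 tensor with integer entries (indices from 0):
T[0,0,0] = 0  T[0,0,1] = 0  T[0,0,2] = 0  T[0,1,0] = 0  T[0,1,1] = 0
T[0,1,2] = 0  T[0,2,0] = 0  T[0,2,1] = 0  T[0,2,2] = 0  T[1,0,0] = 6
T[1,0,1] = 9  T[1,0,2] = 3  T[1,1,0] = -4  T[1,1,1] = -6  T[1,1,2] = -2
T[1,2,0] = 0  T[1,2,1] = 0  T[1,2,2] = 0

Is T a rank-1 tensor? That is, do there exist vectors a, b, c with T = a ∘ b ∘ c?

Yes

If T = a ∘ b ∘ c then every fibre of T is a multiple of the corresponding factor, so read the factors off the fibres through the nonzero entry T[1,0,0] = 6.
The mode-1 fibre T[:,0,0] = [0, 6] gives a = (0, 1) (primitive direction); the mode-2 fibre T[1,:,0] = [6, -4, 0] gives b = (3, -2, 0); then c[k] = T[1,0,k] / (a[1]·b[0]) = [6, 9, 3] / 3 = (2, 3, 1).
Expanding (0, 1) ∘ (3, -2, 0) ∘ (2, 3, 1) reproduces all 18 entries of T, so T = (0, 1) ∘ (3, -2, 0) ∘ (2, 3, 1) and rank(T) ≤ 1.
Equivalently every frontal slice T[:,:,k] is c[k] times the rank-1 matrix (0, 1) ∘ (3, -2, 0). So T has rank 1 (it is nonzero).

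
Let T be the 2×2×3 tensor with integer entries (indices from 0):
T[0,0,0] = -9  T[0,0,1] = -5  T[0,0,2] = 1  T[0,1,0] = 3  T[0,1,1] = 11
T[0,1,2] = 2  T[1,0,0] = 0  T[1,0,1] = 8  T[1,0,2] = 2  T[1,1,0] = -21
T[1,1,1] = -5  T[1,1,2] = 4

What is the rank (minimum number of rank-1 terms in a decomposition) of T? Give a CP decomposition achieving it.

Lower bound: in the mode-1 unfolding of T (rows indexed by i, columns by (j,k)) the 2×2 minor on rows i ∈ {0, 1}, columns (j,k) ∈ {(0,0), (0,1)} is det [[-9, -5], [0, 8]] = -72 ≠ 0, so that unfolding has rank ≥ 2 and hence rank(T) ≥ 2 (CP rank is at least every unfolding rank, though it can be larger).
Upper bound: with S_k = T[:,:,k], the two rank-1 terms a₁b₁ᵀ, a₂b₂ᵀ are the rank-1 members of the pencil x·S₀ + y·S₁.
det(x·S₀ + y·S₁) is 189·x² + 126·xy − 63·y² = 63·(3·x − y)(x + y), vanishing at (x:y) = (1:3) and (1:-1).
M₁ = S₀ + 3·S₁ = [[-24, 36], [24, -36]] = (-12)·[1, -1][2, -3]ᵀ and M₂ = S₀ − S₁ = [[-4, -8], [-8, -16]] = (-4)·[1, 2][1, 2]ᵀ, so take a₁ = [1, -1], b₁ = [2, -3], a₂ = [1, 2], b₂ = [1, 2].
Each slice is an integer combination of E₁ = a₁b₁ᵀ and E₂ = a₂b₂ᵀ: S₀ = −3·E₁ − 3·E₂, S₁ = −3·E₁ + E₂, S₂ = E₂; reading off coefficients, c₁ = [-3, -3, 0] and c₂ = [-3, 1, 1].
Hence T = [1, -1] ∘ [2, -3] ∘ [-3, -3, 0] + [1, 2] ∘ [1, 2] ∘ [-3, 1, 1], so rank(T) ≤ 2.
These bounds meet, so rank(T) = 2.

rank(T) = 2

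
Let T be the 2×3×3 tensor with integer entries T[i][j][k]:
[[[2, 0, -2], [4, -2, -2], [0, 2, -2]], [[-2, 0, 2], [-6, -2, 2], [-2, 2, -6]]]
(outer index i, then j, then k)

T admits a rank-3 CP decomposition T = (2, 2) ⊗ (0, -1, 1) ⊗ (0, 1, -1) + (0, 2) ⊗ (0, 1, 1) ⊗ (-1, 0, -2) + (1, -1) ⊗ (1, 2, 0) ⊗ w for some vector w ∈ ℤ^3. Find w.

Subtract the known terms from T to get the rank-1 residual R = (1, -1) ⊗ (1, 2, 0) ⊗ w, so R[i,j,k] = a[i]·b[j]·w[k]. Pick indices with nonzero a[0]·b[0] = (1)·(1) = 1. Only the fibre through (0,0,·) is needed: R[0,0,:] = T[0,0,:] − Σₗ aₗ[0]bₗ[0]cₗ = [2, 0, -2] − (2)·(0)·(0, 1, -1) − (0)·(0)·(-1, 0, -2) = [2, 0, -2]. Then w[k] = R[0,0,k] / 1 for each k, giving w = [2, 0, -2] / 1 = (2, 0, -2).

w = (2, 0, -2)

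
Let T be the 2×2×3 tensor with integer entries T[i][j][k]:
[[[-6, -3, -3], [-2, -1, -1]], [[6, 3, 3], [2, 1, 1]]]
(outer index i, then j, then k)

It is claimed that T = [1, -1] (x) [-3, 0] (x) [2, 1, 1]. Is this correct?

Reconstruct entry (0,1,0) from the claimed factors: Σₗ aₗ[0]bₗ[1]cₗ[0] = (1)·(0)·(2) = 0, but T[0,1,0] = -2. The claim is false.

No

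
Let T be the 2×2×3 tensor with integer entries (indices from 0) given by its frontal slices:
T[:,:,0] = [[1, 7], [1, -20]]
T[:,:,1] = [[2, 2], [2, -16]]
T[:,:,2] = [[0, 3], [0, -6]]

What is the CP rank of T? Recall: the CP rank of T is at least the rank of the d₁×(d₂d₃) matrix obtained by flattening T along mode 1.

2

Lower bound: the mode-2 unfolding of T (rows indexed by j, columns by (i,k) = (0,0), (0,1), (0,2), (1,0), (1,1), (1,2)) is [[1, 2, 0, 1, 2, 0], [7, 2, 3, -20, -16, -6]].
There the 2×2 minor on rows j ∈ {0, 1}, columns (i,k) ∈ {(0,0), (0,1)} is det [[1, 2], [7, 2]] = -12 ≠ 0, so this unfolding has rank ≥ 2; CP rank is at least every unfolding rank, so rank(T) ≥ 2. (This is only a lower bound: in general the CP rank may exceed every unfolding rank, so we still need to exhibit 2 rank-1 terms summing to T.)
Upper bound — finding two terms. Write S_k = T[:,:,k] for the frontal slices: S₀ = [[1, 7], [1, -20]], S₁ = [[2, 2], [2, -16]], S₂ = [[0, 3], [0, -6]].
If T = a₁ (x) b₁ (x) c₁ + a₂ (x) b₂ (x) c₂ then each S_k = c₁[k]·a₁b₁ᵀ + c₂[k]·a₂b₂ᵀ. S₀ and S₁ are linearly independent, so a₁b₁ᵀ and a₂b₂ᵀ must span the same plane of matrices: they are the rank-1 matrices of the form x·S₀ + y·S₁.
det(x·S₀ + y·S₁) is −27·x² − 72·xy − 36·y² = (-9)·(x + 2·y)(3·x + 2·y), vanishing at (x:y) = (2:-1) and (2:-3).
M₁ = 2·S₀ − S₁ = [[0, 12], [0, -24]] = 12·(1, -2)(0, 1)ᵀ and M₂ = 2·S₀ − 3·S₁ = [[-4, 8], [-4, 8]] = (-4)·(1, 1)(1, -2)ᵀ, so take a₁ = (1, -2), b₁ = (0, 1), a₂ = (1, 1), b₂ = (1, -2).
Each slice is an integer combination of E₁ = a₁b₁ᵀ and E₂ = a₂b₂ᵀ: S₀ = 9·E₁ + E₂, S₁ = 6·E₁ + 2·E₂, S₂ = 3·E₁; reading off coefficients, c₁ = (9, 6, 3) and c₂ = (1, 2, 0).
Hence T = (1, -2) (x) (0, 1) (x) (9, 6, 3) + (1, 1) (x) (1, -2) (x) (1, 2, 0), so rank(T) ≤ 2.
These bounds meet, so rank(T) = 2.
Check entry T[0,1,2] = 3: (1)·(1)·(3) + (1)·(-2)·(0) = 3.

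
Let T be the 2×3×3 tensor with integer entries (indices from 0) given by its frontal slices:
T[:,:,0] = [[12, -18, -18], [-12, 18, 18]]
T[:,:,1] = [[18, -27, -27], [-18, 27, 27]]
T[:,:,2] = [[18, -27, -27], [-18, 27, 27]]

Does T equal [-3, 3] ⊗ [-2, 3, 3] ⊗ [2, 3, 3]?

Reconstruct entrywise from the claimed factors. For example, T[1,1,2] = 27 and Σₗ aₗ[1]bₗ[1]cₗ[2] = (3)·(3)·(3) = 27; checking all 18 entries, every one matches. The claim holds.

Yes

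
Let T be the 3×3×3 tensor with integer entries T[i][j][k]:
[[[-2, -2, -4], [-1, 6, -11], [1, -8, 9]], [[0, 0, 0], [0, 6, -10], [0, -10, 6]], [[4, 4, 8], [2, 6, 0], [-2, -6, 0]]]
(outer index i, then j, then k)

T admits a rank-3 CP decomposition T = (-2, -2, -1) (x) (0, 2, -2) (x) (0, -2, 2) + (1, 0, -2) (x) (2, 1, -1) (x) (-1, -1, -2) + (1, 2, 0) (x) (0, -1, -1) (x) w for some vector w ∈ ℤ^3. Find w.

w = (0, 1, 1)

Subtract the known terms from T to get the rank-1 residual R = (1, 2, 0) (x) (0, -1, -1) (x) w, so R[i,j,k] = a[i]·b[j]·w[k]. Pick indices with nonzero a[0]·b[1] = (1)·(-1) = -1. Only the fibre through (0,1,·) is needed: R[0,1,:] = T[0,1,:] − Σₗ aₗ[0]bₗ[1]cₗ = [-1, 6, -11] − (-2)·(2)·(0, -2, 2) − (1)·(1)·(-1, -1, -2) = [0, -1, -1]. Then w[k] = R[0,1,k] / -1 for each k, giving w = [0, -1, -1] / -1 = (0, 1, 1).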